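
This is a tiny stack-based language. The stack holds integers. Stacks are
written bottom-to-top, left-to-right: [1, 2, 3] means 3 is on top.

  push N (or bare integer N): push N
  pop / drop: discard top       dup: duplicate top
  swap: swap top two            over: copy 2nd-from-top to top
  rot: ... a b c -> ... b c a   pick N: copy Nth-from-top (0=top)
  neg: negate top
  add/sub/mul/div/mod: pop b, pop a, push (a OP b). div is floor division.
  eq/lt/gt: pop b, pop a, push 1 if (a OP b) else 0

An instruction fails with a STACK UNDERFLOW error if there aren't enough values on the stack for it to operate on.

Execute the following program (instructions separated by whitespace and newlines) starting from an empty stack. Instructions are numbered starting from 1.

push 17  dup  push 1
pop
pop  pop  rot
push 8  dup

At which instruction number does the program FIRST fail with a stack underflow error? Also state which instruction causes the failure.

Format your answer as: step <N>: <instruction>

Answer: step 7: rot

Derivation:
Step 1 ('push 17'): stack = [17], depth = 1
Step 2 ('dup'): stack = [17, 17], depth = 2
Step 3 ('push 1'): stack = [17, 17, 1], depth = 3
Step 4 ('pop'): stack = [17, 17], depth = 2
Step 5 ('pop'): stack = [17], depth = 1
Step 6 ('pop'): stack = [], depth = 0
Step 7 ('rot'): needs 3 value(s) but depth is 0 — STACK UNDERFLOW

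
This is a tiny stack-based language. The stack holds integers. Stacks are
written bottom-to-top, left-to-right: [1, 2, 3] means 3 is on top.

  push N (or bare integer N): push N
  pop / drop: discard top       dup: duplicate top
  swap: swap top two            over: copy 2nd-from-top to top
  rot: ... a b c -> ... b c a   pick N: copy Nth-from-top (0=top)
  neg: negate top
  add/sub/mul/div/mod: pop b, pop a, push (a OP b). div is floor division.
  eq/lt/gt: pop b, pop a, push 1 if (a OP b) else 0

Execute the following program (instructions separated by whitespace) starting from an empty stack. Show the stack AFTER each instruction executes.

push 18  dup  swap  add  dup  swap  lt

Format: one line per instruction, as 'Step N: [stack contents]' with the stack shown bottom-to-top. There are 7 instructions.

Step 1: [18]
Step 2: [18, 18]
Step 3: [18, 18]
Step 4: [36]
Step 5: [36, 36]
Step 6: [36, 36]
Step 7: [0]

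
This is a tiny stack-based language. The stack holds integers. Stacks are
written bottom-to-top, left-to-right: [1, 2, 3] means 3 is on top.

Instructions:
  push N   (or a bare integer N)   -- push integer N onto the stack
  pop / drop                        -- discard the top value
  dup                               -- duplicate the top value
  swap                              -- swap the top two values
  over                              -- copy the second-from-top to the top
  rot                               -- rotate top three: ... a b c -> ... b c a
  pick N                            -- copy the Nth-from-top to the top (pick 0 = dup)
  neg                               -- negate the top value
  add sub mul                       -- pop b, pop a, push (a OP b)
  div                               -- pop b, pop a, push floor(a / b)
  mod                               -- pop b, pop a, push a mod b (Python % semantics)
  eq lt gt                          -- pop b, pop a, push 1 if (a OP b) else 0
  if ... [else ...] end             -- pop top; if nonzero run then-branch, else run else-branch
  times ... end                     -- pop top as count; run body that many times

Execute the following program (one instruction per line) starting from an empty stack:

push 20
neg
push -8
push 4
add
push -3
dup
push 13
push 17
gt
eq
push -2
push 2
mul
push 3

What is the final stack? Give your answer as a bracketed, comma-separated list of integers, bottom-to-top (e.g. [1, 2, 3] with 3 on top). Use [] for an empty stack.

After 'push 20': [20]
After 'neg': [-20]
After 'push -8': [-20, -8]
After 'push 4': [-20, -8, 4]
After 'add': [-20, -4]
After 'push -3': [-20, -4, -3]
After 'dup': [-20, -4, -3, -3]
After 'push 13': [-20, -4, -3, -3, 13]
After 'push 17': [-20, -4, -3, -3, 13, 17]
After 'gt': [-20, -4, -3, -3, 0]
After 'eq': [-20, -4, -3, 0]
After 'push -2': [-20, -4, -3, 0, -2]
After 'push 2': [-20, -4, -3, 0, -2, 2]
After 'mul': [-20, -4, -3, 0, -4]
After 'push 3': [-20, -4, -3, 0, -4, 3]

Answer: [-20, -4, -3, 0, -4, 3]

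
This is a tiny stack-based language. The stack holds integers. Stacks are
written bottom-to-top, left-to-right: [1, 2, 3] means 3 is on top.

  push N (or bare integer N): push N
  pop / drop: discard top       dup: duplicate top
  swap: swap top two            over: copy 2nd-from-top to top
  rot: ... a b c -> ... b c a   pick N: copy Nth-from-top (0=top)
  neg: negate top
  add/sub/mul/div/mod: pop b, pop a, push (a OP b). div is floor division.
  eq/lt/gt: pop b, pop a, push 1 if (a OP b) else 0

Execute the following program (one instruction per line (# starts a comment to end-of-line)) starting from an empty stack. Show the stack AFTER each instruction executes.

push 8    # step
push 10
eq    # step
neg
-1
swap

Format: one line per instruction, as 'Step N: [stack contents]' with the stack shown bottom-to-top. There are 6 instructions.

Step 1: [8]
Step 2: [8, 10]
Step 3: [0]
Step 4: [0]
Step 5: [0, -1]
Step 6: [-1, 0]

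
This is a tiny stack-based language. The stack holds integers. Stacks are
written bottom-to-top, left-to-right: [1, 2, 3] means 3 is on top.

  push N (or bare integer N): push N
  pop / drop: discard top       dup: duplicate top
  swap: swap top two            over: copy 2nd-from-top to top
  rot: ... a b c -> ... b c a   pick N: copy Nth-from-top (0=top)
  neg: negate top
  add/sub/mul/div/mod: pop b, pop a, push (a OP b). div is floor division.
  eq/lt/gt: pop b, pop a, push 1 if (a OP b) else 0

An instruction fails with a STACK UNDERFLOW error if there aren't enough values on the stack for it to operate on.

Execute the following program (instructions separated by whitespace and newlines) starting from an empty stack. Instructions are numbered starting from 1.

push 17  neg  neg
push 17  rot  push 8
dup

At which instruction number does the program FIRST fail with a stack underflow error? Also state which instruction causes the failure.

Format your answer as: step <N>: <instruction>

Answer: step 5: rot

Derivation:
Step 1 ('push 17'): stack = [17], depth = 1
Step 2 ('neg'): stack = [-17], depth = 1
Step 3 ('neg'): stack = [17], depth = 1
Step 4 ('push 17'): stack = [17, 17], depth = 2
Step 5 ('rot'): needs 3 value(s) but depth is 2 — STACK UNDERFLOW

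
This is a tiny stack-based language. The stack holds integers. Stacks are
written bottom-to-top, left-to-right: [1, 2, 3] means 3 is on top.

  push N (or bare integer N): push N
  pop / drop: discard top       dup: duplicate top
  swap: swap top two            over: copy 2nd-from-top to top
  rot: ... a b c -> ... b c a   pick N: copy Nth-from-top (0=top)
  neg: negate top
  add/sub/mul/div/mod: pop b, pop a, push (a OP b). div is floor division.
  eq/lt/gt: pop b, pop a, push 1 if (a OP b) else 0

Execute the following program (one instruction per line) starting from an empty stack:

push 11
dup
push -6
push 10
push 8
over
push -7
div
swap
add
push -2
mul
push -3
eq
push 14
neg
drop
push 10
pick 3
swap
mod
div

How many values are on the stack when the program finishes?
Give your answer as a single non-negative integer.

Answer: 5

Derivation:
After 'push 11': stack = [11] (depth 1)
After 'dup': stack = [11, 11] (depth 2)
After 'push -6': stack = [11, 11, -6] (depth 3)
After 'push 10': stack = [11, 11, -6, 10] (depth 4)
After 'push 8': stack = [11, 11, -6, 10, 8] (depth 5)
After 'over': stack = [11, 11, -6, 10, 8, 10] (depth 6)
After 'push -7': stack = [11, 11, -6, 10, 8, 10, -7] (depth 7)
After 'div': stack = [11, 11, -6, 10, 8, -2] (depth 6)
After 'swap': stack = [11, 11, -6, 10, -2, 8] (depth 6)
After 'add': stack = [11, 11, -6, 10, 6] (depth 5)
  ...
After 'push -3': stack = [11, 11, -6, 10, -12, -3] (depth 6)
After 'eq': stack = [11, 11, -6, 10, 0] (depth 5)
After 'push 14': stack = [11, 11, -6, 10, 0, 14] (depth 6)
After 'neg': stack = [11, 11, -6, 10, 0, -14] (depth 6)
After 'drop': stack = [11, 11, -6, 10, 0] (depth 5)
After 'push 10': stack = [11, 11, -6, 10, 0, 10] (depth 6)
After 'pick 3': stack = [11, 11, -6, 10, 0, 10, -6] (depth 7)
After 'swap': stack = [11, 11, -6, 10, 0, -6, 10] (depth 7)
After 'mod': stack = [11, 11, -6, 10, 0, 4] (depth 6)
After 'div': stack = [11, 11, -6, 10, 0] (depth 5)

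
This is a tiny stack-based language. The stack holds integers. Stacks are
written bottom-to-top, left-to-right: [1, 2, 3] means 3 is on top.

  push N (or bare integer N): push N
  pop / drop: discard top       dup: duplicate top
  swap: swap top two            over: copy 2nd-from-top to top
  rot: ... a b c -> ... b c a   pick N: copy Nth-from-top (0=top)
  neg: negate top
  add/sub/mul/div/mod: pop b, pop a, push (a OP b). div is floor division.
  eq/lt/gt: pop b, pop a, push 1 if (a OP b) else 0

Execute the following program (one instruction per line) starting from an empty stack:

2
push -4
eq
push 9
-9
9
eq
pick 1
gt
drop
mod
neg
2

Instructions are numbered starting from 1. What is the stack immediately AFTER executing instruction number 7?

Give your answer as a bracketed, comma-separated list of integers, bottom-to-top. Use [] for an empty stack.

Answer: [0, 9, 0]

Derivation:
Step 1 ('2'): [2]
Step 2 ('push -4'): [2, -4]
Step 3 ('eq'): [0]
Step 4 ('push 9'): [0, 9]
Step 5 ('-9'): [0, 9, -9]
Step 6 ('9'): [0, 9, -9, 9]
Step 7 ('eq'): [0, 9, 0]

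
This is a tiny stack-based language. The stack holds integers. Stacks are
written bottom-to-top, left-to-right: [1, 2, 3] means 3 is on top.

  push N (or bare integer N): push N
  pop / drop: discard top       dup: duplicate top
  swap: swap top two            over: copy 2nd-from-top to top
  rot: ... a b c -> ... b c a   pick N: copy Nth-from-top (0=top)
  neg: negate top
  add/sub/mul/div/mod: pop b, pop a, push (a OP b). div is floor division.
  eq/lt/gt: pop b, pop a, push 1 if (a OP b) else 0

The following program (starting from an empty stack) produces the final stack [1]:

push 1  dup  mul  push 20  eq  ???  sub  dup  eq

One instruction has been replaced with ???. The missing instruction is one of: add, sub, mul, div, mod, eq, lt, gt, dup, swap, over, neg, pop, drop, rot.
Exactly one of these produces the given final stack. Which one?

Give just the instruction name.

Stack before ???: [0]
Stack after ???:  [0, 0]
The instruction that transforms [0] -> [0, 0] is: dup

Answer: dup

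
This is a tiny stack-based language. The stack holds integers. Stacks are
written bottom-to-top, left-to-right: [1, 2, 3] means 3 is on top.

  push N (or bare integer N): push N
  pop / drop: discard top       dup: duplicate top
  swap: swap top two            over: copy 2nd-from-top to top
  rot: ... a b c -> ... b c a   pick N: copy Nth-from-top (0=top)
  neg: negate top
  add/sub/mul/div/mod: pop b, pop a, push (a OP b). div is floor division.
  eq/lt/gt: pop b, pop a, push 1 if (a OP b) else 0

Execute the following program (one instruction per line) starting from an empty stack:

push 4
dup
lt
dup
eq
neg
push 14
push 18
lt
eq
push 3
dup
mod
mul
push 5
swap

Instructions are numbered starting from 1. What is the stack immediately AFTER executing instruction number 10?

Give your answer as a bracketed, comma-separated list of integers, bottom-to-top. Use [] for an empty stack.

Step 1 ('push 4'): [4]
Step 2 ('dup'): [4, 4]
Step 3 ('lt'): [0]
Step 4 ('dup'): [0, 0]
Step 5 ('eq'): [1]
Step 6 ('neg'): [-1]
Step 7 ('push 14'): [-1, 14]
Step 8 ('push 18'): [-1, 14, 18]
Step 9 ('lt'): [-1, 1]
Step 10 ('eq'): [0]

Answer: [0]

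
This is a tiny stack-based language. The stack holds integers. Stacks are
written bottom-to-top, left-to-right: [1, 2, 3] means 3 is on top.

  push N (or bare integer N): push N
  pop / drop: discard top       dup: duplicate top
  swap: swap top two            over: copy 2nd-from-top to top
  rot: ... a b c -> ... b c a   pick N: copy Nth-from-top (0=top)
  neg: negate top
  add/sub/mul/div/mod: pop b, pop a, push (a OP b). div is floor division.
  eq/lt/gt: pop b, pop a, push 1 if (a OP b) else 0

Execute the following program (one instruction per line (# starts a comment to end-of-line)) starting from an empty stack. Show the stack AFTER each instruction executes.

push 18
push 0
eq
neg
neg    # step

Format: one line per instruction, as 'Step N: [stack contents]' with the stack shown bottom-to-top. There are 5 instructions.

Step 1: [18]
Step 2: [18, 0]
Step 3: [0]
Step 4: [0]
Step 5: [0]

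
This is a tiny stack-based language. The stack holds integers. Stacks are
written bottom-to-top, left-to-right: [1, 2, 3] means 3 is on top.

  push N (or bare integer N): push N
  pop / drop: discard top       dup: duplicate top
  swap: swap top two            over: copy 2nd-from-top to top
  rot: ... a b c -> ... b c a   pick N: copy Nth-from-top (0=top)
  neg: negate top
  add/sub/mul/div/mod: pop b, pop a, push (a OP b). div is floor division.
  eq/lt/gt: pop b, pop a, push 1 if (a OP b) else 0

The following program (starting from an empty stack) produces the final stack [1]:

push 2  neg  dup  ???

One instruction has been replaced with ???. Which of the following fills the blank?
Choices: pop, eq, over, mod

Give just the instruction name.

Stack before ???: [-2, -2]
Stack after ???:  [1]
Checking each choice:
  pop: produces [-2]
  eq: MATCH
  over: produces [-2, -2, -2]
  mod: produces [0]


Answer: eq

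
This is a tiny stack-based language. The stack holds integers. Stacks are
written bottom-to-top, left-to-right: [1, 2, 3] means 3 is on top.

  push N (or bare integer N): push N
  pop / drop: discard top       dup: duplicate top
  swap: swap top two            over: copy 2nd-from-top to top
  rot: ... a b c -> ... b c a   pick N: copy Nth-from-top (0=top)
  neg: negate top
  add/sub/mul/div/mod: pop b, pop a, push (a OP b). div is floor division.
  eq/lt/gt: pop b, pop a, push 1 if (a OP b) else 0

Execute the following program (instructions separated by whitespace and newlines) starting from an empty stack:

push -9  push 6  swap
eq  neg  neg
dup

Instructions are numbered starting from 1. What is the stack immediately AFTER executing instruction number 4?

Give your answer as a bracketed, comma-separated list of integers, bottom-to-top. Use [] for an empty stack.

Step 1 ('push -9'): [-9]
Step 2 ('push 6'): [-9, 6]
Step 3 ('swap'): [6, -9]
Step 4 ('eq'): [0]

Answer: [0]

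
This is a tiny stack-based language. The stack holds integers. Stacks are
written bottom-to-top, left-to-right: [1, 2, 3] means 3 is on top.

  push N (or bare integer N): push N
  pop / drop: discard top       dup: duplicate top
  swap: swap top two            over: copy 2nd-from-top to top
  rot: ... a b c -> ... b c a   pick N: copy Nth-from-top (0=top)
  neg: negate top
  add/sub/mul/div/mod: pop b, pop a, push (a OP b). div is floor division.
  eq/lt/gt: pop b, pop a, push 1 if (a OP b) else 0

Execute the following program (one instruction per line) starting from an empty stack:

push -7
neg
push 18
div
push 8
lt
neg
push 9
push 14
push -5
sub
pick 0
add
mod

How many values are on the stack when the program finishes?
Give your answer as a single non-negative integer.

Answer: 2

Derivation:
After 'push -7': stack = [-7] (depth 1)
After 'neg': stack = [7] (depth 1)
After 'push 18': stack = [7, 18] (depth 2)
After 'div': stack = [0] (depth 1)
After 'push 8': stack = [0, 8] (depth 2)
After 'lt': stack = [1] (depth 1)
After 'neg': stack = [-1] (depth 1)
After 'push 9': stack = [-1, 9] (depth 2)
After 'push 14': stack = [-1, 9, 14] (depth 3)
After 'push -5': stack = [-1, 9, 14, -5] (depth 4)
After 'sub': stack = [-1, 9, 19] (depth 3)
After 'pick 0': stack = [-1, 9, 19, 19] (depth 4)
After 'add': stack = [-1, 9, 38] (depth 3)
After 'mod': stack = [-1, 9] (depth 2)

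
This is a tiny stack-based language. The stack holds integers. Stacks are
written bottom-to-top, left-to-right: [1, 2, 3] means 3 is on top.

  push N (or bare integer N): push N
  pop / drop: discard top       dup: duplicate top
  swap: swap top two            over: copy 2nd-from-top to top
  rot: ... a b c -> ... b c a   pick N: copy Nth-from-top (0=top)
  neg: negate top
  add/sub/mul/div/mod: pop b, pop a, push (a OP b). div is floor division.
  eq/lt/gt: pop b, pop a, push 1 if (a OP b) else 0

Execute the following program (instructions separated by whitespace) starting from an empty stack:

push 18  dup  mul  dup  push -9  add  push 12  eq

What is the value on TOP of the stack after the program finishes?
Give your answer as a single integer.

Answer: 0

Derivation:
After 'push 18': [18]
After 'dup': [18, 18]
After 'mul': [324]
After 'dup': [324, 324]
After 'push -9': [324, 324, -9]
After 'add': [324, 315]
After 'push 12': [324, 315, 12]
After 'eq': [324, 0]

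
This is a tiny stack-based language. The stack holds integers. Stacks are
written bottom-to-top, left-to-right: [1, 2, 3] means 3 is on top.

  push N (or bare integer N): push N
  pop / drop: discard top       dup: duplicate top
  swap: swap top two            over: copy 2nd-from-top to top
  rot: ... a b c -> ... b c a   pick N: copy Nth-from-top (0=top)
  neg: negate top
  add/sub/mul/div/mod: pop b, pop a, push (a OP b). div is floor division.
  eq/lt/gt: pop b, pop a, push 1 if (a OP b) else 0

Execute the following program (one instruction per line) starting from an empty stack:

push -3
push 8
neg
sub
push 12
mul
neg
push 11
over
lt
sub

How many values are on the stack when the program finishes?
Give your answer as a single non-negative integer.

After 'push -3': stack = [-3] (depth 1)
After 'push 8': stack = [-3, 8] (depth 2)
After 'neg': stack = [-3, -8] (depth 2)
After 'sub': stack = [5] (depth 1)
After 'push 12': stack = [5, 12] (depth 2)
After 'mul': stack = [60] (depth 1)
After 'neg': stack = [-60] (depth 1)
After 'push 11': stack = [-60, 11] (depth 2)
After 'over': stack = [-60, 11, -60] (depth 3)
After 'lt': stack = [-60, 0] (depth 2)
After 'sub': stack = [-60] (depth 1)

Answer: 1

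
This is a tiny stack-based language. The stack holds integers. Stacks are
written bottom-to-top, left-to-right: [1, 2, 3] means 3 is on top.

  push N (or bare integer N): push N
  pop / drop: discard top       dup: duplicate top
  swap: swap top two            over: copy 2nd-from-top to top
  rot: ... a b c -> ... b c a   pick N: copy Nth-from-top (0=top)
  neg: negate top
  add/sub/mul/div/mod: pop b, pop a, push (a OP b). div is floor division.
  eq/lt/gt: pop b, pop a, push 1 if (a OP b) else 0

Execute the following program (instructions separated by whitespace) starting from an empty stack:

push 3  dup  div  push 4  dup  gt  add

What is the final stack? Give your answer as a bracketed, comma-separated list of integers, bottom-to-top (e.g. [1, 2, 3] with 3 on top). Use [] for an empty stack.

Answer: [1]

Derivation:
After 'push 3': [3]
After 'dup': [3, 3]
After 'div': [1]
After 'push 4': [1, 4]
After 'dup': [1, 4, 4]
After 'gt': [1, 0]
After 'add': [1]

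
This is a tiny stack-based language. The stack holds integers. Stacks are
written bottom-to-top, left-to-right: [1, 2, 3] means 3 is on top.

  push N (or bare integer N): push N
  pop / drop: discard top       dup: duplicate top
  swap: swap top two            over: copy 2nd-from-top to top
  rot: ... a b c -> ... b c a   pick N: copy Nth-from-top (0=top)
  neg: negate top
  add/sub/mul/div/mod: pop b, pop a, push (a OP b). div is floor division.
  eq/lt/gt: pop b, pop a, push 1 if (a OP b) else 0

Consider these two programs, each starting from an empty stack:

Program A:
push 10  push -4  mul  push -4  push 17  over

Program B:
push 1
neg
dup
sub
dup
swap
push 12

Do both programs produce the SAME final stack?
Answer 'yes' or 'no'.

Program A trace:
  After 'push 10': [10]
  After 'push -4': [10, -4]
  After 'mul': [-40]
  After 'push -4': [-40, -4]
  After 'push 17': [-40, -4, 17]
  After 'over': [-40, -4, 17, -4]
Program A final stack: [-40, -4, 17, -4]

Program B trace:
  After 'push 1': [1]
  After 'neg': [-1]
  After 'dup': [-1, -1]
  After 'sub': [0]
  After 'dup': [0, 0]
  After 'swap': [0, 0]
  After 'push 12': [0, 0, 12]
Program B final stack: [0, 0, 12]
Same: no

Answer: no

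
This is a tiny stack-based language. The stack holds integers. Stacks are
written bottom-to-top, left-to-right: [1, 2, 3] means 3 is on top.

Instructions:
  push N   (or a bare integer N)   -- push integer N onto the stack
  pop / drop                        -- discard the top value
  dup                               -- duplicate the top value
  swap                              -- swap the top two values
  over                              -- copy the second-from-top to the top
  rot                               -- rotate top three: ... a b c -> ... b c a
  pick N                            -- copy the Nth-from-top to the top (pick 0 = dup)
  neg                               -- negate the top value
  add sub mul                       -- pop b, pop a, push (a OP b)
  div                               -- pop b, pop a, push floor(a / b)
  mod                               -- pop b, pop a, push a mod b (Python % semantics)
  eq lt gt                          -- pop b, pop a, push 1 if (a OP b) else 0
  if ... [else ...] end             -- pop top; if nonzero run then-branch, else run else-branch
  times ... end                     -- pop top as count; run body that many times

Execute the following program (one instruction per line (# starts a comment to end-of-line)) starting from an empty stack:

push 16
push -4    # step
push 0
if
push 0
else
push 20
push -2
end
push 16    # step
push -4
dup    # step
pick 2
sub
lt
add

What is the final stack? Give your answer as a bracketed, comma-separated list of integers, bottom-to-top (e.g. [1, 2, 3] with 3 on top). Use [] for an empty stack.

Answer: [16, -4, 20, -2, 16]

Derivation:
After 'push 16': [16]
After 'push -4': [16, -4]
After 'push 0': [16, -4, 0]
After 'if': [16, -4]
After 'push 20': [16, -4, 20]
After 'push -2': [16, -4, 20, -2]
After 'push 16': [16, -4, 20, -2, 16]
After 'push -4': [16, -4, 20, -2, 16, -4]
After 'dup': [16, -4, 20, -2, 16, -4, -4]
After 'pick 2': [16, -4, 20, -2, 16, -4, -4, 16]
After 'sub': [16, -4, 20, -2, 16, -4, -20]
After 'lt': [16, -4, 20, -2, 16, 0]
After 'add': [16, -4, 20, -2, 16]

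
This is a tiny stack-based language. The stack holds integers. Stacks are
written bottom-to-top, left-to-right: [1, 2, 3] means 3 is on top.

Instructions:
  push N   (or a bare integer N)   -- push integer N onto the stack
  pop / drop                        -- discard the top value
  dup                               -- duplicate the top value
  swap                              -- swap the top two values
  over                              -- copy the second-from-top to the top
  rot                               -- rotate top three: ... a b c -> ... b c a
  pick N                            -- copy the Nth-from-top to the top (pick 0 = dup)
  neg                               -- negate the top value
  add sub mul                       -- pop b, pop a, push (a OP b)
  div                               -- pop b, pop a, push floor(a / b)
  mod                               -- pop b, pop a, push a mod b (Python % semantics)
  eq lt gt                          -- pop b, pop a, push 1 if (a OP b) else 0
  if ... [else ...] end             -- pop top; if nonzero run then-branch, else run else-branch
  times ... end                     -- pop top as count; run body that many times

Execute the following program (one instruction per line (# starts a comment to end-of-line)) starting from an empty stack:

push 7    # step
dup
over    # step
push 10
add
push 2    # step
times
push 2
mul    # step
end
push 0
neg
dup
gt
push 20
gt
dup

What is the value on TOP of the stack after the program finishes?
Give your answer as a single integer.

Answer: 0

Derivation:
After 'push 7': [7]
After 'dup': [7, 7]
After 'over': [7, 7, 7]
After 'push 10': [7, 7, 7, 10]
After 'add': [7, 7, 17]
After 'push 2': [7, 7, 17, 2]
After 'times': [7, 7, 17]
After 'push 2': [7, 7, 17, 2]
After 'mul': [7, 7, 34]
After 'push 2': [7, 7, 34, 2]
After 'mul': [7, 7, 68]
After 'push 0': [7, 7, 68, 0]
After 'neg': [7, 7, 68, 0]
After 'dup': [7, 7, 68, 0, 0]
After 'gt': [7, 7, 68, 0]
After 'push 20': [7, 7, 68, 0, 20]
After 'gt': [7, 7, 68, 0]
After 'dup': [7, 7, 68, 0, 0]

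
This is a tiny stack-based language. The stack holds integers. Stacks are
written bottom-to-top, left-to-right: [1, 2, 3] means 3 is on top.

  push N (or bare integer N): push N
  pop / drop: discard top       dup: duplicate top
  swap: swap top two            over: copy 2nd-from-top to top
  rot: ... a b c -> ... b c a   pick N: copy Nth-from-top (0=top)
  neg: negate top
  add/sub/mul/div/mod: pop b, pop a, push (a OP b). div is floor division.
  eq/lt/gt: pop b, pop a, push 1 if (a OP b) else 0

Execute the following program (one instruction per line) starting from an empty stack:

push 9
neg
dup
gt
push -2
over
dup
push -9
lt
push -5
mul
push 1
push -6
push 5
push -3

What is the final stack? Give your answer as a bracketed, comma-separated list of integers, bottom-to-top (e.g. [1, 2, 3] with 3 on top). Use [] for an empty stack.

Answer: [0, -2, 0, 0, 1, -6, 5, -3]

Derivation:
After 'push 9': [9]
After 'neg': [-9]
After 'dup': [-9, -9]
After 'gt': [0]
After 'push -2': [0, -2]
After 'over': [0, -2, 0]
After 'dup': [0, -2, 0, 0]
After 'push -9': [0, -2, 0, 0, -9]
After 'lt': [0, -2, 0, 0]
After 'push -5': [0, -2, 0, 0, -5]
After 'mul': [0, -2, 0, 0]
After 'push 1': [0, -2, 0, 0, 1]
After 'push -6': [0, -2, 0, 0, 1, -6]
After 'push 5': [0, -2, 0, 0, 1, -6, 5]
After 'push -3': [0, -2, 0, 0, 1, -6, 5, -3]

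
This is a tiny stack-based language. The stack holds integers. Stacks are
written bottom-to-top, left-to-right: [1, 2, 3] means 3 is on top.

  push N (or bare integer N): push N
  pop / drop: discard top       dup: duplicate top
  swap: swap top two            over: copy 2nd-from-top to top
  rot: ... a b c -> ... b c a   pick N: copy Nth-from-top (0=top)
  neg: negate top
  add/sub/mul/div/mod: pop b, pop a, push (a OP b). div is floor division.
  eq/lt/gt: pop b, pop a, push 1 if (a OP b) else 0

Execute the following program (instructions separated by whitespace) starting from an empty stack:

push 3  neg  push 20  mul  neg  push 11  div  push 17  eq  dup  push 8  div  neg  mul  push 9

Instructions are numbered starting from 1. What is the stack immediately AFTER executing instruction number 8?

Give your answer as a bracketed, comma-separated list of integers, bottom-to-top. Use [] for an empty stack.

Step 1 ('push 3'): [3]
Step 2 ('neg'): [-3]
Step 3 ('push 20'): [-3, 20]
Step 4 ('mul'): [-60]
Step 5 ('neg'): [60]
Step 6 ('push 11'): [60, 11]
Step 7 ('div'): [5]
Step 8 ('push 17'): [5, 17]

Answer: [5, 17]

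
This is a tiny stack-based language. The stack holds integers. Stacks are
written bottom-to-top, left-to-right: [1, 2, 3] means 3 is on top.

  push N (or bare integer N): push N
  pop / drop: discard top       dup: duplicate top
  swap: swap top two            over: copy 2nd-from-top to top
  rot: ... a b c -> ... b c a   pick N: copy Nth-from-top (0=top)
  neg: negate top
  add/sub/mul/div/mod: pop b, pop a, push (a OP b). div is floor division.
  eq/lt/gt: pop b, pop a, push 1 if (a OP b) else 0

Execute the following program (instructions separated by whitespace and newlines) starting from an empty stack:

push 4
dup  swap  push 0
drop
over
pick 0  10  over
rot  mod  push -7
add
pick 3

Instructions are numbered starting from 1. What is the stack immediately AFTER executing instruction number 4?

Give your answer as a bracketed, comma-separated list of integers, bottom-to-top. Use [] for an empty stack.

Answer: [4, 4, 0]

Derivation:
Step 1 ('push 4'): [4]
Step 2 ('dup'): [4, 4]
Step 3 ('swap'): [4, 4]
Step 4 ('push 0'): [4, 4, 0]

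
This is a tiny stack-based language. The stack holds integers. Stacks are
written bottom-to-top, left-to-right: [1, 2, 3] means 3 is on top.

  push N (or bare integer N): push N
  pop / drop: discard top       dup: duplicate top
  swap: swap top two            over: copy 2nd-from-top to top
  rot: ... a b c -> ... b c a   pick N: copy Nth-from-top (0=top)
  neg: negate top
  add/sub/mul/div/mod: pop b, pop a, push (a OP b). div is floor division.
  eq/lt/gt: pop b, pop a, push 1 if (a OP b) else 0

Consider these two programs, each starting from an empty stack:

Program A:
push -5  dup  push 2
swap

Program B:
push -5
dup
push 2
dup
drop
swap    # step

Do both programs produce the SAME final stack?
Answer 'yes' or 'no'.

Program A trace:
  After 'push -5': [-5]
  After 'dup': [-5, -5]
  After 'push 2': [-5, -5, 2]
  After 'swap': [-5, 2, -5]
Program A final stack: [-5, 2, -5]

Program B trace:
  After 'push -5': [-5]
  After 'dup': [-5, -5]
  After 'push 2': [-5, -5, 2]
  After 'dup': [-5, -5, 2, 2]
  After 'drop': [-5, -5, 2]
  After 'swap': [-5, 2, -5]
Program B final stack: [-5, 2, -5]
Same: yes

Answer: yes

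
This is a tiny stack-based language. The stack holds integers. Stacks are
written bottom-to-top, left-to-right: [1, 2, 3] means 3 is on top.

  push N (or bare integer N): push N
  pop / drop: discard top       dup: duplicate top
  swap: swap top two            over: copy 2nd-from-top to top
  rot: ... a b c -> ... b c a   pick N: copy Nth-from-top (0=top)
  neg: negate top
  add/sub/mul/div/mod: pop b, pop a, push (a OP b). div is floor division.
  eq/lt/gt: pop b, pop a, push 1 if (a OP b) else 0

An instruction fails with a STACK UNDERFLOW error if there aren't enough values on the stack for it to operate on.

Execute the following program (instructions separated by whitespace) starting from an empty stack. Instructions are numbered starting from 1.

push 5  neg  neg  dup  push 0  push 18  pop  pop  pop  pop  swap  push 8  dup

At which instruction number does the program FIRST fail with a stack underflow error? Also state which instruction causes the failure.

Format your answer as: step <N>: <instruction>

Answer: step 11: swap

Derivation:
Step 1 ('push 5'): stack = [5], depth = 1
Step 2 ('neg'): stack = [-5], depth = 1
Step 3 ('neg'): stack = [5], depth = 1
Step 4 ('dup'): stack = [5, 5], depth = 2
Step 5 ('push 0'): stack = [5, 5, 0], depth = 3
Step 6 ('push 18'): stack = [5, 5, 0, 18], depth = 4
Step 7 ('pop'): stack = [5, 5, 0], depth = 3
Step 8 ('pop'): stack = [5, 5], depth = 2
Step 9 ('pop'): stack = [5], depth = 1
Step 10 ('pop'): stack = [], depth = 0
Step 11 ('swap'): needs 2 value(s) but depth is 0 — STACK UNDERFLOW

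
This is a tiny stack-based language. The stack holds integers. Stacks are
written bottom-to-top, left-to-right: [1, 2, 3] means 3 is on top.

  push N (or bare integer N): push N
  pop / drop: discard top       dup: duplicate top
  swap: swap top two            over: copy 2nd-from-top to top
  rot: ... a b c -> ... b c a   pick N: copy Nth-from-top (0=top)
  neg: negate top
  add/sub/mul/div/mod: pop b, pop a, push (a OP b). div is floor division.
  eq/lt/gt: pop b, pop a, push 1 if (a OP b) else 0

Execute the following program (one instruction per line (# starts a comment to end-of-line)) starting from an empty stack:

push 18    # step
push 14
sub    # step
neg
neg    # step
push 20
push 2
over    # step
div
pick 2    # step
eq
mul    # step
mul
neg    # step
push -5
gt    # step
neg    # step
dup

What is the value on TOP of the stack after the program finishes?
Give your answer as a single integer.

After 'push 18': [18]
After 'push 14': [18, 14]
After 'sub': [4]
After 'neg': [-4]
After 'neg': [4]
After 'push 20': [4, 20]
After 'push 2': [4, 20, 2]
After 'over': [4, 20, 2, 20]
After 'div': [4, 20, 0]
After 'pick 2': [4, 20, 0, 4]
After 'eq': [4, 20, 0]
After 'mul': [4, 0]
After 'mul': [0]
After 'neg': [0]
After 'push -5': [0, -5]
After 'gt': [1]
After 'neg': [-1]
After 'dup': [-1, -1]

Answer: -1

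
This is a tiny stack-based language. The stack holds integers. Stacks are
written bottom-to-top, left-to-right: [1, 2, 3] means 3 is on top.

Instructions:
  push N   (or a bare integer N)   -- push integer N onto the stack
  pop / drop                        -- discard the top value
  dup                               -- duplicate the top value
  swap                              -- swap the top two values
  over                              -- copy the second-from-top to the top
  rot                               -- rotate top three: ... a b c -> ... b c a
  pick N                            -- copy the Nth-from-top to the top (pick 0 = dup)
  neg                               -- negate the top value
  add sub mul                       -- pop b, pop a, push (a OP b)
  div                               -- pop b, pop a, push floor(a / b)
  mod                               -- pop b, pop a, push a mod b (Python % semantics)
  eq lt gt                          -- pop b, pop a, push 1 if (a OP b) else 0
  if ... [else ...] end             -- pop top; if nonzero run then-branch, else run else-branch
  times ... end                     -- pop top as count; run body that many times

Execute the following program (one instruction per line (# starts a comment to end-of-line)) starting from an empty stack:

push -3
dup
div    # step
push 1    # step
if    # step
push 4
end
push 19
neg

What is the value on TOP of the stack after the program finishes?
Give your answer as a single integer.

After 'push -3': [-3]
After 'dup': [-3, -3]
After 'div': [1]
After 'push 1': [1, 1]
After 'if': [1]
After 'push 4': [1, 4]
After 'push 19': [1, 4, 19]
After 'neg': [1, 4, -19]

Answer: -19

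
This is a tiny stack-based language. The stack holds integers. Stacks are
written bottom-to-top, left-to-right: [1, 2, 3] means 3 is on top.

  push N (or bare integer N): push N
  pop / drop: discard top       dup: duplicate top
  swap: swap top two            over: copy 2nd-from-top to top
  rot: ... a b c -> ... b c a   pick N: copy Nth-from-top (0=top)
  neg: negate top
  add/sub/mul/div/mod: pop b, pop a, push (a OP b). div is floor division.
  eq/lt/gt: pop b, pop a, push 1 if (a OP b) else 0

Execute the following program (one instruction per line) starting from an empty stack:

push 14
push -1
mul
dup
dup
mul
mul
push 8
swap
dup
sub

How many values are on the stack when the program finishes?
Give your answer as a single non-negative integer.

After 'push 14': stack = [14] (depth 1)
After 'push -1': stack = [14, -1] (depth 2)
After 'mul': stack = [-14] (depth 1)
After 'dup': stack = [-14, -14] (depth 2)
After 'dup': stack = [-14, -14, -14] (depth 3)
After 'mul': stack = [-14, 196] (depth 2)
After 'mul': stack = [-2744] (depth 1)
After 'push 8': stack = [-2744, 8] (depth 2)
After 'swap': stack = [8, -2744] (depth 2)
After 'dup': stack = [8, -2744, -2744] (depth 3)
After 'sub': stack = [8, 0] (depth 2)

Answer: 2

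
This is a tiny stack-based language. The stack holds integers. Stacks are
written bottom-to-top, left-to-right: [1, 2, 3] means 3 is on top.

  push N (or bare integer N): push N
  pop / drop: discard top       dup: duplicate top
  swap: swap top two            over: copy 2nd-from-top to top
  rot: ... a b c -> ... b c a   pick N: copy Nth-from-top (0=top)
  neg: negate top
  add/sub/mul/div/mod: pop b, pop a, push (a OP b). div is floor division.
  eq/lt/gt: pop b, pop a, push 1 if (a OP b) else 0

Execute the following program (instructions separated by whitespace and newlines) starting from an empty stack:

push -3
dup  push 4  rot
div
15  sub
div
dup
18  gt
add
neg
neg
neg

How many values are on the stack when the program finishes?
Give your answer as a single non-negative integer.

Answer: 1

Derivation:
After 'push -3': stack = [-3] (depth 1)
After 'dup': stack = [-3, -3] (depth 2)
After 'push 4': stack = [-3, -3, 4] (depth 3)
After 'rot': stack = [-3, 4, -3] (depth 3)
After 'div': stack = [-3, -2] (depth 2)
After 'push 15': stack = [-3, -2, 15] (depth 3)
After 'sub': stack = [-3, -17] (depth 2)
After 'div': stack = [0] (depth 1)
After 'dup': stack = [0, 0] (depth 2)
After 'push 18': stack = [0, 0, 18] (depth 3)
After 'gt': stack = [0, 0] (depth 2)
After 'add': stack = [0] (depth 1)
After 'neg': stack = [0] (depth 1)
After 'neg': stack = [0] (depth 1)
After 'neg': stack = [0] (depth 1)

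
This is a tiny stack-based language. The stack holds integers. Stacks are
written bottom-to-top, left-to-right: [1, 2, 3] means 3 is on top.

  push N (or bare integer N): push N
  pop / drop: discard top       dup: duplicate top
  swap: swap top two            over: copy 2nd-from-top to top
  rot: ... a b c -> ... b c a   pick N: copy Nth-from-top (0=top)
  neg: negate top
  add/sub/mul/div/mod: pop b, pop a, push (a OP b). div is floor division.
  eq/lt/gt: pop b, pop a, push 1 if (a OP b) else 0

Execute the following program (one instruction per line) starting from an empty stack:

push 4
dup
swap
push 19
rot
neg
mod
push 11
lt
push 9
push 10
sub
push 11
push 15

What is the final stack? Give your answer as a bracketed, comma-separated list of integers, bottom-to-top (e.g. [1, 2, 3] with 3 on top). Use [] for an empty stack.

Answer: [4, 1, -1, 11, 15]

Derivation:
After 'push 4': [4]
After 'dup': [4, 4]
After 'swap': [4, 4]
After 'push 19': [4, 4, 19]
After 'rot': [4, 19, 4]
After 'neg': [4, 19, -4]
After 'mod': [4, -1]
After 'push 11': [4, -1, 11]
After 'lt': [4, 1]
After 'push 9': [4, 1, 9]
After 'push 10': [4, 1, 9, 10]
After 'sub': [4, 1, -1]
After 'push 11': [4, 1, -1, 11]
After 'push 15': [4, 1, -1, 11, 15]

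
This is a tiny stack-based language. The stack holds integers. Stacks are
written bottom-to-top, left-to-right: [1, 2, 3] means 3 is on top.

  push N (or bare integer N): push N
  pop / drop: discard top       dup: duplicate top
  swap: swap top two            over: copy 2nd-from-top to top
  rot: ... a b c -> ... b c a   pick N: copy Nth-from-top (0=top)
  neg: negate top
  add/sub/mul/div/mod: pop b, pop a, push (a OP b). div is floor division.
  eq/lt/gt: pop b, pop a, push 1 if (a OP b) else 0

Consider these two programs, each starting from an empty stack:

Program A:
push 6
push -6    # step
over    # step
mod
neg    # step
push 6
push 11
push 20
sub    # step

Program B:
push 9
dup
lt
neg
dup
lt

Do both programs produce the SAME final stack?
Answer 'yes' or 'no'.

Answer: no

Derivation:
Program A trace:
  After 'push 6': [6]
  After 'push -6': [6, -6]
  After 'over': [6, -6, 6]
  After 'mod': [6, 0]
  After 'neg': [6, 0]
  After 'push 6': [6, 0, 6]
  After 'push 11': [6, 0, 6, 11]
  After 'push 20': [6, 0, 6, 11, 20]
  After 'sub': [6, 0, 6, -9]
Program A final stack: [6, 0, 6, -9]

Program B trace:
  After 'push 9': [9]
  After 'dup': [9, 9]
  After 'lt': [0]
  After 'neg': [0]
  After 'dup': [0, 0]
  After 'lt': [0]
Program B final stack: [0]
Same: no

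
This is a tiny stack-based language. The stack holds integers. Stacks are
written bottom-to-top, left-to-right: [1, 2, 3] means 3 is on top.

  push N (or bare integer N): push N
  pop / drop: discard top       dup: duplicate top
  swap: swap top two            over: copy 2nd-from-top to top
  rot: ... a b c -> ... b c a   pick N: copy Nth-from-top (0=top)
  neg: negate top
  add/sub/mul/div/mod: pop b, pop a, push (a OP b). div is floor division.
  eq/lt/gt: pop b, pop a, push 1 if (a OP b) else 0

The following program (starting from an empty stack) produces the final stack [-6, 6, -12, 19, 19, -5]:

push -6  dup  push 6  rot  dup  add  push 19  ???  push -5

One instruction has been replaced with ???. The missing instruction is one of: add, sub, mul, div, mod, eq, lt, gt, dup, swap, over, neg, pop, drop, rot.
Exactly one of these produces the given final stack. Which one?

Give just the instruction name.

Stack before ???: [-6, 6, -12, 19]
Stack after ???:  [-6, 6, -12, 19, 19]
The instruction that transforms [-6, 6, -12, 19] -> [-6, 6, -12, 19, 19] is: dup

Answer: dup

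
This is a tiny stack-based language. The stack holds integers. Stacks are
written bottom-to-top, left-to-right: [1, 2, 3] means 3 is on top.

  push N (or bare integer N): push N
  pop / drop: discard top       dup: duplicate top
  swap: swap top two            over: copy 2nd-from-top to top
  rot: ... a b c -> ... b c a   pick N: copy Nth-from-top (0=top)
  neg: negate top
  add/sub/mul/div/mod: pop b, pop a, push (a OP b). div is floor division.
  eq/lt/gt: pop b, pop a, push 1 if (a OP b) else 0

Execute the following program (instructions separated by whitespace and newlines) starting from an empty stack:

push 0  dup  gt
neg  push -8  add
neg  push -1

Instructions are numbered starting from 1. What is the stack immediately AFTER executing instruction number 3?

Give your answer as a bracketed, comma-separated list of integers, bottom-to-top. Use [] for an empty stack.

Answer: [0]

Derivation:
Step 1 ('push 0'): [0]
Step 2 ('dup'): [0, 0]
Step 3 ('gt'): [0]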